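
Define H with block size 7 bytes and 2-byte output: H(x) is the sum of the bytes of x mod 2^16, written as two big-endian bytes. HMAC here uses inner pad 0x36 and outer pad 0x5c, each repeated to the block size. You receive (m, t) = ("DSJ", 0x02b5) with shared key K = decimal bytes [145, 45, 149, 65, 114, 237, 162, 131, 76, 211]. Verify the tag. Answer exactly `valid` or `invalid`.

Key decimal bytes [145, 45, 149, 65, 114, 237, 162, 131, 76, 211] = 91 2d 95 41 72 ed a2 83 4c d3 is 10 bytes > B = 7, so hash it first: H(key) = 05 37, then zero-pad to 7 bytes: K' = 05 37 00 00 00 00 00.
K' ⊕ ipad = 33 01 36 36 36 36 36; K' ⊕ opad = 59 6b 5c 5c 5c 5c 5c.
Inner hash: sum = 51+1+54+54+54+54+54+68+83+74 = 547 → 02 23.
Outer hash (recomputed tag): sum = 89+107+92+92+92+92+92+2+35 = 693 → 02 b5.
Recomputed tag = 02b5; claimed = 02b5 → match.

valid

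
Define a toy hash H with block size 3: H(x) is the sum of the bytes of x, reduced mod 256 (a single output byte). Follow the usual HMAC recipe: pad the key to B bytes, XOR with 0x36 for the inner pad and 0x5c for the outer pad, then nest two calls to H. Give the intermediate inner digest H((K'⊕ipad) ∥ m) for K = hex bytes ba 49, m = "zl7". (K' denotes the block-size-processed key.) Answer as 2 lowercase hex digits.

5e

Key hex bytes ba 49 is 2 bytes ≤ B = 3; zero-pad to 3 bytes: K' = ba 49 00.
K' ⊕ ipad = 8c 7f 36.
Inner input = 8c 7f 36 ∥ 7a 6c 37.
Inner hash: sum = 140+127+54+122+108+55 = 606; mod 256 = 94 → 5e.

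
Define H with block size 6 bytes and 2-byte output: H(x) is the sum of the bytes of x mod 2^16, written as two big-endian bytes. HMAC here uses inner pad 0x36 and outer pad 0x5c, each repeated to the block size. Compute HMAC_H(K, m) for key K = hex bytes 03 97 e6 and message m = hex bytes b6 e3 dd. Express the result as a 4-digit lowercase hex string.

Key hex bytes 03 97 e6 is 3 bytes ≤ B = 6; zero-pad to 6 bytes: K' = 03 97 e6 00 00 00.
K' ⊕ ipad = 35 a1 d0 36 36 36.  K' ⊕ opad = 5f cb ba 5c 5c 5c.
Inner input = (K'⊕ipad) ∥ m = 35 a1 d0 36 36 36 ∥ b6 e3 dd.
Inner hash: sum = 53+161+208+54+54+54+182+227+221 = 1214 → 04 be.
Outer input = (K'⊕opad) ∥ inner = 5f cb ba 5c 5c 5c ∥ 04 be.
Outer hash (tag): sum = 95+203+186+92+92+92+4+190 = 954 → 03 ba.

03ba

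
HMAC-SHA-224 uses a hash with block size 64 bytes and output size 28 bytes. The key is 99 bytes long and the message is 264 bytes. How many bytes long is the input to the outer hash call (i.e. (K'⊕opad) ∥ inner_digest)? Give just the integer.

Key is 99 > 64 bytes, so it is hashed to 28 bytes then zero-padded to 64: |K'| = 64.
Outer input = (K'⊕opad) ∥ H(inner) → 64 + 28 = 92 bytes.

92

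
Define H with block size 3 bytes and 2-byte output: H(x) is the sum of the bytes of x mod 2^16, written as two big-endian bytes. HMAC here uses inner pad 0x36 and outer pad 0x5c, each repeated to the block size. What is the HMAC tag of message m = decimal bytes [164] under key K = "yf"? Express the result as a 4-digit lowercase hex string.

0135

Key "yf" = 79 66 is 2 bytes ≤ B = 3; zero-pad to 3 bytes: K' = 79 66 00.
K' ⊕ ipad = 4f 50 36.  K' ⊕ opad = 25 3a 5c.
Inner input = (K'⊕ipad) ∥ m = 4f 50 36 ∥ a4.
Inner hash: sum = 79+80+54+164 = 377 → 01 79.
Outer input = (K'⊕opad) ∥ inner = 25 3a 5c ∥ 01 79.
Outer hash (tag): sum = 37+58+92+1+121 = 309 → 01 35.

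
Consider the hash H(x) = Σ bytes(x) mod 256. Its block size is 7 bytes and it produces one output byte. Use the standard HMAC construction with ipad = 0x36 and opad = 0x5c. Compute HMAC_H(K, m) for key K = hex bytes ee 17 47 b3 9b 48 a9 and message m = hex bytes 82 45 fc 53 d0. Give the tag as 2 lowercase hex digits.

Key hex bytes ee 17 47 b3 9b 48 a9 is exactly B = 7 bytes: K' = ee 17 47 b3 9b 48 a9.
K' ⊕ ipad = d8 21 71 85 ad 7e 9f.  K' ⊕ opad = b2 4b 1b ef c7 14 f5.
Inner input = (K'⊕ipad) ∥ m = d8 21 71 85 ad 7e 9f ∥ 82 45 fc 53 d0.
Inner hash: sum = 216+33+113+133+173+126+159+130+69+252+83+208 = 1695; mod 256 = 159 → 9f.
Outer input = (K'⊕opad) ∥ inner = b2 4b 1b ef c7 14 f5 ∥ 9f.
Outer hash (tag): sum = 178+75+27+239+199+20+245+159 = 1142; mod 256 = 118 → 76.

76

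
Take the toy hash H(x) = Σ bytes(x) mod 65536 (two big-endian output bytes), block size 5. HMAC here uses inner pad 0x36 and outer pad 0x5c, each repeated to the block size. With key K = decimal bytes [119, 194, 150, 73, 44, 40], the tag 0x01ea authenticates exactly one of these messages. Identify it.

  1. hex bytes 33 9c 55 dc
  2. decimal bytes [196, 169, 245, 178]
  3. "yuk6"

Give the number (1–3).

Key decimal bytes [119, 194, 150, 73, 44, 40] = 77 c2 96 49 2c 28 is 6 bytes > B = 5, so hash it first: H(key) = 02 6c, then zero-pad to 5 bytes: K' = 02 6c 00 00 00.
K' ⊕ ipad = 34 5a 36 36 36; K' ⊕ opad = 5e 30 5c 5c 5c.
m1: inner = H(34 5a 36 36 36 33 9c 55 dc) = 03 30; tag = H(5e 30 5c 5c 5c 03 30) = 01d5
m2: inner = H(34 5a 36 36 36 c4 a9 f5 b2) = 04 44; tag = H(5e 30 5c 5c 5c 04 44) = 01ea ← matches
m3: inner = H(34 5a 36 36 36 79 75 6b 36) = 02 bf; tag = H(5e 30 5c 5c 5c 02 bf) = 0263

2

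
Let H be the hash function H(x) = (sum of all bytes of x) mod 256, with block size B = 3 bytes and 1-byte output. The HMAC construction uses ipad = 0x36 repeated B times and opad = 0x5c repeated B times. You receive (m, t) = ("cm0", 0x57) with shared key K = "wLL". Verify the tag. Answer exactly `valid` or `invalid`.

invalid

Key "wLL" = 77 4c 4c is exactly B = 3 bytes: K' = 77 4c 4c.
K' ⊕ ipad = 41 7a 7a; K' ⊕ opad = 2b 10 10.
Inner hash: sum = 65+122+122+99+109+48 = 565; mod 256 = 53 → 35.
Outer hash (recomputed tag): sum = 43+16+16+53 = 128 → 80.
Recomputed tag = 80; claimed = 57 → mismatch.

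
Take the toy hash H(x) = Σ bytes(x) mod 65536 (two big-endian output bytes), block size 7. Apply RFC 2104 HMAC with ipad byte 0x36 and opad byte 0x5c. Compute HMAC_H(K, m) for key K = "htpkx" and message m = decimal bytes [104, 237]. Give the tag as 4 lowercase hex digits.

01f0

Key "htpkx" = 68 74 70 6b 78 is 5 bytes ≤ B = 7; zero-pad to 7 bytes: K' = 68 74 70 6b 78 00 00.
K' ⊕ ipad = 5e 42 46 5d 4e 36 36.  K' ⊕ opad = 34 28 2c 37 24 5c 5c.
Inner input = (K'⊕ipad) ∥ m = 5e 42 46 5d 4e 36 36 ∥ 68 ed.
Inner hash: sum = 94+66+70+93+78+54+54+104+237 = 850 → 03 52.
Outer input = (K'⊕opad) ∥ inner = 34 28 2c 37 24 5c 5c ∥ 03 52.
Outer hash (tag): sum = 52+40+44+55+36+92+92+3+82 = 496 → 01 f0.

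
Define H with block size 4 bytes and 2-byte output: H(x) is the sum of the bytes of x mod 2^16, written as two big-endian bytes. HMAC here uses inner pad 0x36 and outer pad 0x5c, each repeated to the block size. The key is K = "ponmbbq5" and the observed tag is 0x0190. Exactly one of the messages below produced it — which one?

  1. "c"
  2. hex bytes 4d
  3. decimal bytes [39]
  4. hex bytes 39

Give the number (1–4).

Key "ponmbbq5" = 70 6f 6e 6d 62 62 71 35 is 8 bytes > B = 4, so hash it first: H(key) = 03 24, then zero-pad to 4 bytes: K' = 03 24 00 00.
K' ⊕ ipad = 35 12 36 36; K' ⊕ opad = 5f 78 5c 5c.
m1: inner = H(35 12 36 36 63) = 01 16; tag = H(5f 78 5c 5c 01 16) = 01a6
m2: inner = H(35 12 36 36 4d) = 01 00; tag = H(5f 78 5c 5c 01 00) = 0190 ← matches
m3: inner = H(35 12 36 36 27) = 00 da; tag = H(5f 78 5c 5c 00 da) = 0269
m4: inner = H(35 12 36 36 39) = 00 ec; tag = H(5f 78 5c 5c 00 ec) = 027b

2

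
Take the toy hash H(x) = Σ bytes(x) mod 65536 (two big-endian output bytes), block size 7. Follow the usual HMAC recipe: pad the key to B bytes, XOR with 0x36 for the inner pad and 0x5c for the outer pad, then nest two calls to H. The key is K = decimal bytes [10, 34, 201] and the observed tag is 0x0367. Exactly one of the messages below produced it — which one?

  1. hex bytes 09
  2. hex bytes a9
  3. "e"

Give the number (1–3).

Key decimal bytes [10, 34, 201] = 0a 22 c9 is 3 bytes ≤ B = 7; zero-pad to 7 bytes: K' = 0a 22 c9 00 00 00 00.
K' ⊕ ipad = 3c 14 ff 36 36 36 36; K' ⊕ opad = 56 7e 95 5c 5c 5c 5c.
m1: inner = H(3c 14 ff 36 36 36 36 09) = 02 30; tag = H(56 7e 95 5c 5c 5c 5c 02 30) = 030b
m2: inner = H(3c 14 ff 36 36 36 36 a9) = 02 d0; tag = H(56 7e 95 5c 5c 5c 5c 02 d0) = 03ab
m3: inner = H(3c 14 ff 36 36 36 36 65) = 02 8c; tag = H(56 7e 95 5c 5c 5c 5c 02 8c) = 0367 ← matches

3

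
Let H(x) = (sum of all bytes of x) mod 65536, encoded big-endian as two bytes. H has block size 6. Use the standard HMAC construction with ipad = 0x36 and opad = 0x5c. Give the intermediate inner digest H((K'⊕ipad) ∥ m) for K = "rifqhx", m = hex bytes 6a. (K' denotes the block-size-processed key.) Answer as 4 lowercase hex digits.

Key "rifqhx" = 72 69 66 71 68 78 is exactly B = 6 bytes: K' = 72 69 66 71 68 78.
K' ⊕ ipad = 44 5f 50 47 5e 4e.
Inner input = 44 5f 50 47 5e 4e ∥ 6a.
Inner hash: sum = 68+95+80+71+94+78+106 = 592 → 02 50.

0250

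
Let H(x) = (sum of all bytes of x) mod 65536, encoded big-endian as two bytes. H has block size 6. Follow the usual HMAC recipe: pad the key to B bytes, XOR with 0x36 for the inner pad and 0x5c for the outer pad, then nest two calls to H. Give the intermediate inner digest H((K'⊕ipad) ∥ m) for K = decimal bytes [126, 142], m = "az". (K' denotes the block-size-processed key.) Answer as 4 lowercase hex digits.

02b3

Key decimal bytes [126, 142] = 7e 8e is 2 bytes ≤ B = 6; zero-pad to 6 bytes: K' = 7e 8e 00 00 00 00.
K' ⊕ ipad = 48 b8 36 36 36 36.
Inner input = 48 b8 36 36 36 36 ∥ 61 7a.
Inner hash: sum = 72+184+54+54+54+54+97+122 = 691 → 02 b3.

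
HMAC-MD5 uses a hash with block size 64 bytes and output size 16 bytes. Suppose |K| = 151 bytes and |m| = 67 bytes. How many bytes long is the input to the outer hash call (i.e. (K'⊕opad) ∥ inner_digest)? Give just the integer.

Key is 151 > 64 bytes, so it is hashed to 16 bytes then zero-padded to 64: |K'| = 64.
Outer input = (K'⊕opad) ∥ H(inner) → 64 + 16 = 80 bytes.

80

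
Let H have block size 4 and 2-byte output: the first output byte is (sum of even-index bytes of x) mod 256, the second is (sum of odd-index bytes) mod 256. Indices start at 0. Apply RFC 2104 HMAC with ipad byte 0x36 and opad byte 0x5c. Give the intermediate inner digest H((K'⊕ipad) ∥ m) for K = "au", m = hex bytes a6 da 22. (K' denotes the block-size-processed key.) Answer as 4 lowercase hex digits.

5553

Key "au" = 61 75 is 2 bytes ≤ B = 4; zero-pad to 4 bytes: K' = 61 75 00 00.
K' ⊕ ipad = 57 43 36 36.
Inner input = 57 43 36 36 ∥ a6 da 22.
Inner hash: even-index sum = 341 mod 256 = 85; odd-index sum = 339 mod 256 = 83 → 55 53.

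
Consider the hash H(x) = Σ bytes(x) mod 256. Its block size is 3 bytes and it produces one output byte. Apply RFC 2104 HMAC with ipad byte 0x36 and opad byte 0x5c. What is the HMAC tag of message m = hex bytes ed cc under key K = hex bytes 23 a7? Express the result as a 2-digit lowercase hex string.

Key hex bytes 23 a7 is 2 bytes ≤ B = 3; zero-pad to 3 bytes: K' = 23 a7 00.
K' ⊕ ipad = 15 91 36.  K' ⊕ opad = 7f fb 5c.
Inner input = (K'⊕ipad) ∥ m = 15 91 36 ∥ ed cc.
Inner hash: sum = 21+145+54+237+204 = 661; mod 256 = 149 → 95.
Outer input = (K'⊕opad) ∥ inner = 7f fb 5c ∥ 95.
Outer hash (tag): sum = 127+251+92+149 = 619; mod 256 = 107 → 6b.

6b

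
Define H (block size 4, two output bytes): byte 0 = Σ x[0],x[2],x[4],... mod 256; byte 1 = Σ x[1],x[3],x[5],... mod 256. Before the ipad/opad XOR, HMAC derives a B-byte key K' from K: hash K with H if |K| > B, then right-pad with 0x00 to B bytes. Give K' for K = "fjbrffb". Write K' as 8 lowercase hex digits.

90420000

|K| = 7 > B = 4, so first hash the key.
H(K): even-index sum = 400 mod 256 = 144; odd-index sum = 322 mod 256 = 66 → 90 42.
Zero-pad H(K) = 90 42 to 4 bytes: K' = 90 42 00 00.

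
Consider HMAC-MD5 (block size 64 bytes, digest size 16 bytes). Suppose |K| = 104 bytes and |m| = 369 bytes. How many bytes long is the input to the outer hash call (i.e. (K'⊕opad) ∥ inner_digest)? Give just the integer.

Key is 104 > 64 bytes, so it is hashed to 16 bytes then zero-padded to 64: |K'| = 64.
Outer input = (K'⊕opad) ∥ H(inner) → 64 + 16 = 80 bytes.

80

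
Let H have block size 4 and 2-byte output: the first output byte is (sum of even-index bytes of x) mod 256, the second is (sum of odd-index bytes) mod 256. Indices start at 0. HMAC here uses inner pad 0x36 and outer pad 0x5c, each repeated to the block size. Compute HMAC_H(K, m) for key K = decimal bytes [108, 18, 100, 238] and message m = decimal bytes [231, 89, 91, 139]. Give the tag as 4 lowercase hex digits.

Key decimal bytes [108, 18, 100, 238] = 6c 12 64 ee is exactly B = 4 bytes: K' = 6c 12 64 ee.
K' ⊕ ipad = 5a 24 52 d8.  K' ⊕ opad = 30 4e 38 b2.
Inner input = (K'⊕ipad) ∥ m = 5a 24 52 d8 ∥ e7 59 5b 8b.
Inner hash: even-index sum = 494 mod 256 = 238; odd-index sum = 480 mod 256 = 224 → ee e0.
Outer input = (K'⊕opad) ∥ inner = 30 4e 38 b2 ∥ ee e0.
Outer hash (tag): even-index sum = 342 mod 256 = 86; odd-index sum = 480 mod 256 = 224 → 56 e0.

56e0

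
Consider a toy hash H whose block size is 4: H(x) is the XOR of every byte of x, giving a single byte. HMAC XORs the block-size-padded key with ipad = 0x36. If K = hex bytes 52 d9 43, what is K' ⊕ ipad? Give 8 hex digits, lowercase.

64ef7536

Key hex bytes 52 d9 43 is 3 bytes ≤ B = 4; zero-pad to 4 bytes: K' = 52 d9 43 00.
XOR each byte with 0x36: 52⊕36=64, d9⊕36=ef, 43⊕36=75, 00⊕36=36.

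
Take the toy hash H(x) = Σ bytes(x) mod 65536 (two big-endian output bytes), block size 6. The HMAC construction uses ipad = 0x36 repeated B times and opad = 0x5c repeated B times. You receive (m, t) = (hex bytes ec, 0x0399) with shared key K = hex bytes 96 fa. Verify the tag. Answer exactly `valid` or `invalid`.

invalid

Key hex bytes 96 fa is 2 bytes ≤ B = 6; zero-pad to 6 bytes: K' = 96 fa 00 00 00 00.
K' ⊕ ipad = a0 cc 36 36 36 36; K' ⊕ opad = ca a6 5c 5c 5c 5c.
Inner hash: sum = 160+204+54+54+54+54+236 = 816 → 03 30.
Outer hash (recomputed tag): sum = 202+166+92+92+92+92+3+48 = 787 → 03 13.
Recomputed tag = 0313; claimed = 0399 → mismatch.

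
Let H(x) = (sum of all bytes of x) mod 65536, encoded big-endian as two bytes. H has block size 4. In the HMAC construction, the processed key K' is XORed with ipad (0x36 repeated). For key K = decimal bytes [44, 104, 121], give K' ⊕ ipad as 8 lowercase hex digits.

Key decimal bytes [44, 104, 121] = 2c 68 79 is 3 bytes ≤ B = 4; zero-pad to 4 bytes: K' = 2c 68 79 00.
XOR each byte with 0x36: 2c⊕36=1a, 68⊕36=5e, 79⊕36=4f, 00⊕36=36.

1a5e4f36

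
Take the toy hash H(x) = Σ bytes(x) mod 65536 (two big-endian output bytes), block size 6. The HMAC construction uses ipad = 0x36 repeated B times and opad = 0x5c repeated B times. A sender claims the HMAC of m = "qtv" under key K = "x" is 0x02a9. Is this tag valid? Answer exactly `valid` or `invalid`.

Key "x" = 78 is 1 byte ≤ B = 6; zero-pad to 6 bytes: K' = 78 00 00 00 00 00.
K' ⊕ ipad = 4e 36 36 36 36 36; K' ⊕ opad = 24 5c 5c 5c 5c 5c.
Inner hash: sum = 78+54+54+54+54+54+113+116+118 = 695 → 02 b7.
Outer hash (recomputed tag): sum = 36+92+92+92+92+92+2+183 = 681 → 02 a9.
Recomputed tag = 02a9; claimed = 02a9 → match.

valid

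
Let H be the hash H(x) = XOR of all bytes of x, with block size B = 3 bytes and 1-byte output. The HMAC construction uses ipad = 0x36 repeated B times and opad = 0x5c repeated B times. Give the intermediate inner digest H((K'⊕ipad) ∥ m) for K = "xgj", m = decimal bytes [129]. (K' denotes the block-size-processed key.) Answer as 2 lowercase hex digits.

Key "xgj" = 78 67 6a is exactly B = 3 bytes: K' = 78 67 6a.
K' ⊕ ipad = 4e 51 5c.
Inner input = 4e 51 5c ∥ 81.
Inner hash: XOR 4e⊕51⊕5c⊕81 = c2.

c2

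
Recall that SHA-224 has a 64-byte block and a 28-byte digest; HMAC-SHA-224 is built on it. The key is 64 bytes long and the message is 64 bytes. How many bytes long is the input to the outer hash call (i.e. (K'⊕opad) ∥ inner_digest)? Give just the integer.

Key is 64 ≤ 64 bytes, zero-padded: |K'| = 64.
Outer input = (K'⊕opad) ∥ H(inner) → 64 + 28 = 92 bytes.

92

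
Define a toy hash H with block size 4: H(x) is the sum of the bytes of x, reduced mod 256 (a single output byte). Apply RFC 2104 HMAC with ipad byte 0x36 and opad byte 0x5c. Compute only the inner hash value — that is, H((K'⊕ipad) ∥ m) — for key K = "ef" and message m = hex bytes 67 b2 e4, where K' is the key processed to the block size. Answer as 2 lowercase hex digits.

Key "ef" = 65 66 is 2 bytes ≤ B = 4; zero-pad to 4 bytes: K' = 65 66 00 00.
K' ⊕ ipad = 53 50 36 36.
Inner input = 53 50 36 36 ∥ 67 b2 e4.
Inner hash: sum = 83+80+54+54+103+178+228 = 780; mod 256 = 12 → 0c.

0c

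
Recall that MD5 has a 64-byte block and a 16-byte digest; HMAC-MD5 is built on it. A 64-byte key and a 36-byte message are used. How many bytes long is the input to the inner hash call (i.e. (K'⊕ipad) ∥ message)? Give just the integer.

100

Key is 64 ≤ 64 bytes, zero-padded: |K'| = 64.
Inner input = (K'⊕ipad) ∥ m → 64 + 36 = 100 bytes.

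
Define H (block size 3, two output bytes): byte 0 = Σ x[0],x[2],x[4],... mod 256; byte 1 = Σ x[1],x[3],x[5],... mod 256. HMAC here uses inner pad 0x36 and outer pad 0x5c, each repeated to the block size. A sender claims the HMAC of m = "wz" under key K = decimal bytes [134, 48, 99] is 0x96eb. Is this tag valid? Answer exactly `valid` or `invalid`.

valid

Key decimal bytes [134, 48, 99] = 86 30 63 is exactly B = 3 bytes: K' = 86 30 63.
K' ⊕ ipad = b0 06 55; K' ⊕ opad = da 6c 3f.
Inner hash: even-index sum = 383 mod 256 = 127; odd-index sum = 125 mod 256 = 125 → 7f 7d.
Outer hash (recomputed tag): even-index sum = 406 mod 256 = 150; odd-index sum = 235 mod 256 = 235 → 96 eb.
Recomputed tag = 96eb; claimed = 96eb → match.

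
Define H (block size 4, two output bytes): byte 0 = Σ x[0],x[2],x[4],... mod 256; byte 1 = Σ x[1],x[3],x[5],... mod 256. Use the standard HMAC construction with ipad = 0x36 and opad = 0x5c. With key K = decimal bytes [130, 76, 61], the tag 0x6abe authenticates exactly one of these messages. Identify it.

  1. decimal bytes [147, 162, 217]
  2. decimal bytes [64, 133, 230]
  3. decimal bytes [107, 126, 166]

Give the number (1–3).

1

Key decimal bytes [130, 76, 61] = 82 4c 3d is 3 bytes ≤ B = 4; zero-pad to 4 bytes: K' = 82 4c 3d 00.
K' ⊕ ipad = b4 7a 0b 36; K' ⊕ opad = de 10 61 5c.
m1: inner = H(b4 7a 0b 36 93 a2 d9) = 2b 52; tag = H(de 10 61 5c 2b 52) = 6abe ← matches
m2: inner = H(b4 7a 0b 36 40 85 e6) = e5 35; tag = H(de 10 61 5c e5 35) = 24a1
m3: inner = H(b4 7a 0b 36 6b 7e a6) = d0 2e; tag = H(de 10 61 5c d0 2e) = 0f9a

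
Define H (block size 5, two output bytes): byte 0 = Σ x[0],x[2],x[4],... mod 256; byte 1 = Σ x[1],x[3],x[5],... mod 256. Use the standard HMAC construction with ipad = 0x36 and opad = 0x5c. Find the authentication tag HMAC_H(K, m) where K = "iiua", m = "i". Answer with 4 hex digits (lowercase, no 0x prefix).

Key "iiua" = 69 69 75 61 is 4 bytes ≤ B = 5; zero-pad to 5 bytes: K' = 69 69 75 61 00.
K' ⊕ ipad = 5f 5f 43 57 36.  K' ⊕ opad = 35 35 29 3d 5c.
Inner input = (K'⊕ipad) ∥ m = 5f 5f 43 57 36 ∥ 69.
Inner hash: even-index sum = 216 mod 256 = 216; odd-index sum = 287 mod 256 = 31 → d8 1f.
Outer input = (K'⊕opad) ∥ inner = 35 35 29 3d 5c ∥ d8 1f.
Outer hash (tag): even-index sum = 217 mod 256 = 217; odd-index sum = 330 mod 256 = 74 → d9 4a.

d94a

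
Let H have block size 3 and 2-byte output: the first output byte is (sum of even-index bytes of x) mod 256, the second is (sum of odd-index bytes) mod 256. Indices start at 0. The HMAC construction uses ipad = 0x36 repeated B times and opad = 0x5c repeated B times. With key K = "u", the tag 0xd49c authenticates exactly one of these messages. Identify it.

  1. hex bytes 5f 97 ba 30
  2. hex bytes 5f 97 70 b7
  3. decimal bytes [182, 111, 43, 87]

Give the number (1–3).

1

Key "u" = 75 is 1 byte ≤ B = 3; zero-pad to 3 bytes: K' = 75 00 00.
K' ⊕ ipad = 43 36 36; K' ⊕ opad = 29 5c 5c.
m1: inner = H(43 36 36 5f 97 ba 30) = 40 4f; tag = H(29 5c 5c 40 4f) = d49c ← matches
m2: inner = H(43 36 36 5f 97 70 b7) = c7 05; tag = H(29 5c 5c c7 05) = 8a23
m3: inner = H(43 36 36 b6 6f 2b 57) = 3f 17; tag = H(29 5c 5c 3f 17) = 9c9b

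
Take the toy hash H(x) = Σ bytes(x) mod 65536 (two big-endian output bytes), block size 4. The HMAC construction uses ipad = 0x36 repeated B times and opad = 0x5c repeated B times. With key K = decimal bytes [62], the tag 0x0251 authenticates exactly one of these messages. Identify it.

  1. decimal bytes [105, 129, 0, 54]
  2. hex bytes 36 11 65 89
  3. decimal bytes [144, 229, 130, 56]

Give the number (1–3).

3

Key decimal bytes [62] = 3e is 1 byte ≤ B = 4; zero-pad to 4 bytes: K' = 3e 00 00 00.
K' ⊕ ipad = 08 36 36 36; K' ⊕ opad = 62 5c 5c 5c.
m1: inner = H(08 36 36 36 69 81 00 36) = 01 ca; tag = H(62 5c 5c 5c 01 ca) = 0241
m2: inner = H(08 36 36 36 36 11 65 89) = 01 df; tag = H(62 5c 5c 5c 01 df) = 0256
m3: inner = H(08 36 36 36 90 e5 82 38) = 02 d9; tag = H(62 5c 5c 5c 02 d9) = 0251 ← matches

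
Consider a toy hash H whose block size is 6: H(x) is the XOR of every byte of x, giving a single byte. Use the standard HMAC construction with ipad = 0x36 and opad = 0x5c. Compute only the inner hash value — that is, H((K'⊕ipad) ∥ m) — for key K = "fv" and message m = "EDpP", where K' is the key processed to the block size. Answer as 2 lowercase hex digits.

Key "fv" = 66 76 is 2 bytes ≤ B = 6; zero-pad to 6 bytes: K' = 66 76 00 00 00 00.
K' ⊕ ipad = 50 40 36 36 36 36.
Inner input = 50 40 36 36 36 36 ∥ 45 44 70 50.
Inner hash: XOR 50⊕40⊕36⊕36⊕36⊕36⊕45⊕44⊕70⊕50 = 31.

31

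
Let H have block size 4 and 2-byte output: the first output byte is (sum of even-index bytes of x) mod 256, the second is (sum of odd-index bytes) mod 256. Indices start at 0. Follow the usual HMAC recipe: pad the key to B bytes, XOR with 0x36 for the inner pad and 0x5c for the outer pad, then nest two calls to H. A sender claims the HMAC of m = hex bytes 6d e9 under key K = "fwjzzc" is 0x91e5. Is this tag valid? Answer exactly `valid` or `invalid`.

valid

Key "fwjzzc" = 66 77 6a 7a 7a 63 is 6 bytes > B = 4, so hash it first: H(key) = 4a 54, then zero-pad to 4 bytes: K' = 4a 54 00 00.
K' ⊕ ipad = 7c 62 36 36; K' ⊕ opad = 16 08 5c 5c.
Inner hash: even-index sum = 287 mod 256 = 31; odd-index sum = 385 mod 256 = 129 → 1f 81.
Outer hash (recomputed tag): even-index sum = 145 mod 256 = 145; odd-index sum = 229 mod 256 = 229 → 91 e5.
Recomputed tag = 91e5; claimed = 91e5 → match.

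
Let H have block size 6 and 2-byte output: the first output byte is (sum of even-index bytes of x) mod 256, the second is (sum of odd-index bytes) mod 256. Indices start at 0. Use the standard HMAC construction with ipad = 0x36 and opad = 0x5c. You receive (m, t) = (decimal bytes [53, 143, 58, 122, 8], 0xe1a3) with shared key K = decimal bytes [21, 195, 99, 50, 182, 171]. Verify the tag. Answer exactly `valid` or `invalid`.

Key decimal bytes [21, 195, 99, 50, 182, 171] = 15 c3 63 32 b6 ab is exactly B = 6 bytes: K' = 15 c3 63 32 b6 ab.
K' ⊕ ipad = 23 f5 55 04 80 9d; K' ⊕ opad = 49 9f 3f 6e ea f7.
Inner hash: even-index sum = 367 mod 256 = 111; odd-index sum = 671 mod 256 = 159 → 6f 9f.
Outer hash (recomputed tag): even-index sum = 481 mod 256 = 225; odd-index sum = 675 mod 256 = 163 → e1 a3.
Recomputed tag = e1a3; claimed = e1a3 → match.

valid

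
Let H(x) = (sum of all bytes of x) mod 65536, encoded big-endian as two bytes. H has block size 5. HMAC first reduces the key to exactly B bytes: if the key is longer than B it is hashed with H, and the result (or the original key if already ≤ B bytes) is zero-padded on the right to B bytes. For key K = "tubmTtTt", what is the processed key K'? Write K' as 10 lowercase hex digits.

0348000000

|K| = 8 > B = 5, so first hash the key.
H(K): sum = 116+117+98+109+84+116+84+116 = 840 → 03 48.
Zero-pad H(K) = 03 48 to 5 bytes: K' = 03 48 00 00 00.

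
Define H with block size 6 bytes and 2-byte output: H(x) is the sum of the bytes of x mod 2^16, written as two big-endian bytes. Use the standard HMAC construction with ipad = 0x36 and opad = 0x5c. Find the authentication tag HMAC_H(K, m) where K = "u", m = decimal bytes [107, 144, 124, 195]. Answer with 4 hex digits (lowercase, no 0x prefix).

Key "u" = 75 is 1 byte ≤ B = 6; zero-pad to 6 bytes: K' = 75 00 00 00 00 00.
K' ⊕ ipad = 43 36 36 36 36 36.  K' ⊕ opad = 29 5c 5c 5c 5c 5c.
Inner input = (K'⊕ipad) ∥ m = 43 36 36 36 36 36 ∥ 6b 90 7c c3.
Inner hash: sum = 67+54+54+54+54+54+107+144+124+195 = 907 → 03 8b.
Outer input = (K'⊕opad) ∥ inner = 29 5c 5c 5c 5c 5c ∥ 03 8b.
Outer hash (tag): sum = 41+92+92+92+92+92+3+139 = 643 → 02 83.

0283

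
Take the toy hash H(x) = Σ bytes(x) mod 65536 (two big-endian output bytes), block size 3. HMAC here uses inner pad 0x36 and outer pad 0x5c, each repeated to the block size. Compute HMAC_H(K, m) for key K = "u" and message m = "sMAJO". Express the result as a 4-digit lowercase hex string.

012c

Key "u" = 75 is 1 byte ≤ B = 3; zero-pad to 3 bytes: K' = 75 00 00.
K' ⊕ ipad = 43 36 36.  K' ⊕ opad = 29 5c 5c.
Inner input = (K'⊕ipad) ∥ m = 43 36 36 ∥ 73 4d 41 4a 4f.
Inner hash: sum = 67+54+54+115+77+65+74+79 = 585 → 02 49.
Outer input = (K'⊕opad) ∥ inner = 29 5c 5c ∥ 02 49.
Outer hash (tag): sum = 41+92+92+2+73 = 300 → 01 2c.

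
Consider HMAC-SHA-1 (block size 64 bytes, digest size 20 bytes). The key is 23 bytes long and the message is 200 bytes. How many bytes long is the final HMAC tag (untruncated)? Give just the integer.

The tag is one SHA-1 digest: 20 bytes.

20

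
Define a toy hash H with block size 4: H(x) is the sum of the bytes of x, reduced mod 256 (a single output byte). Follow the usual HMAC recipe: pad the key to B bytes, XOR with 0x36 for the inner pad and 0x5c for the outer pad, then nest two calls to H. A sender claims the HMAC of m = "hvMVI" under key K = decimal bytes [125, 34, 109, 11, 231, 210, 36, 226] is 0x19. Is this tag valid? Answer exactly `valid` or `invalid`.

invalid

Key decimal bytes [125, 34, 109, 11, 231, 210, 36, 226] = 7d 22 6d 0b e7 d2 24 e2 is 8 bytes > B = 4, so hash it first: H(key) = d6, then zero-pad to 4 bytes: K' = d6 00 00 00.
K' ⊕ ipad = e0 36 36 36; K' ⊕ opad = 8a 5c 5c 5c.
Inner hash: sum = 224+54+54+54+104+118+77+86+73 = 844; mod 256 = 76 → 4c.
Outer hash (recomputed tag): sum = 138+92+92+92+76 = 490; mod 256 = 234 → ea.
Recomputed tag = ea; claimed = 19 → mismatch.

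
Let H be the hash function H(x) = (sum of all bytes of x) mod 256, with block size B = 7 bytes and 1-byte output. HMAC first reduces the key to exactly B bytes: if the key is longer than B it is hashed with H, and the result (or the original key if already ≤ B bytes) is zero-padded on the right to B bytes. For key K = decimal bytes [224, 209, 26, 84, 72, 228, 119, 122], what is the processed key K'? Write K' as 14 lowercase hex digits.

3c000000000000

|K| = 8 > B = 7, so first hash the key.
H(K): sum = 224+209+26+84+72+228+119+122 = 1084; mod 256 = 60 → 3c.
Zero-pad H(K) = 3c to 7 bytes: K' = 3c 00 00 00 00 00 00.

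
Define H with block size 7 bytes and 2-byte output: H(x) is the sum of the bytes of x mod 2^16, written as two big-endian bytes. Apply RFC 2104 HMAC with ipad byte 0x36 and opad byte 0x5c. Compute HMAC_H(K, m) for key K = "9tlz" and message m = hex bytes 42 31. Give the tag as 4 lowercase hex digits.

Key "9tlz" = 39 74 6c 7a is 4 bytes ≤ B = 7; zero-pad to 7 bytes: K' = 39 74 6c 7a 00 00 00.
K' ⊕ ipad = 0f 42 5a 4c 36 36 36.  K' ⊕ opad = 65 28 30 26 5c 5c 5c.
Inner input = (K'⊕ipad) ∥ m = 0f 42 5a 4c 36 36 36 ∥ 42 31.
Inner hash: sum = 15+66+90+76+54+54+54+66+49 = 524 → 02 0c.
Outer input = (K'⊕opad) ∥ inner = 65 28 30 26 5c 5c 5c ∥ 02 0c.
Outer hash (tag): sum = 101+40+48+38+92+92+92+2+12 = 517 → 02 05.

0205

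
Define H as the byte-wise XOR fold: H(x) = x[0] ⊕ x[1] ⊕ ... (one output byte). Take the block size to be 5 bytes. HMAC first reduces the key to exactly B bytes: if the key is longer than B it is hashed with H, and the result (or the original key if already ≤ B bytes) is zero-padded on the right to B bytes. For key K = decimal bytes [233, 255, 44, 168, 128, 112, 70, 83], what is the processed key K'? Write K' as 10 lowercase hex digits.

7700000000

|K| = 8 > B = 5, so first hash the key.
H(K): XOR e9⊕ff⊕2c⊕a8⊕80⊕70⊕46⊕53 = 77.
Zero-pad H(K) = 77 to 5 bytes: K' = 77 00 00 00 00.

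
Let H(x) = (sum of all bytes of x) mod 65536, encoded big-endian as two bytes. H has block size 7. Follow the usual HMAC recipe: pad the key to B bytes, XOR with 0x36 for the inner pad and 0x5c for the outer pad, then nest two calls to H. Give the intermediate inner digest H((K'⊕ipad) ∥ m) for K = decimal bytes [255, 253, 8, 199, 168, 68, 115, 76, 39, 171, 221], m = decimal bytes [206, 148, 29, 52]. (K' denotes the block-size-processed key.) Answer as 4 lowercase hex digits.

0304

Key decimal bytes [255, 253, 8, 199, 168, 68, 115, 76, 39, 171, 221] = ff fd 08 c7 a8 44 73 4c 27 ab dd is 11 bytes > B = 7, so hash it first: H(key) = 06 25, then zero-pad to 7 bytes: K' = 06 25 00 00 00 00 00.
K' ⊕ ipad = 30 13 36 36 36 36 36.
Inner input = 30 13 36 36 36 36 36 ∥ ce 94 1d 34.
Inner hash: sum = 48+19+54+54+54+54+54+206+148+29+52 = 772 → 03 04.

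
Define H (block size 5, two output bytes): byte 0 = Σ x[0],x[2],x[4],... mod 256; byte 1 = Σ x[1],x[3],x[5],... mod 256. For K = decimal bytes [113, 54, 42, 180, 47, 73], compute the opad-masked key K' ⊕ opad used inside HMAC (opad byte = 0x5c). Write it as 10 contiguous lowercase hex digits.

966f5c5c5c

Key decimal bytes [113, 54, 42, 180, 47, 73] = 71 36 2a b4 2f 49 is 6 bytes > B = 5, so hash it first: H(key) = ca 33, then zero-pad to 5 bytes: K' = ca 33 00 00 00.
XOR each byte with 0x5c: ca⊕5c=96, 33⊕5c=6f, 00⊕5c=5c, 00⊕5c=5c, 00⊕5c=5c.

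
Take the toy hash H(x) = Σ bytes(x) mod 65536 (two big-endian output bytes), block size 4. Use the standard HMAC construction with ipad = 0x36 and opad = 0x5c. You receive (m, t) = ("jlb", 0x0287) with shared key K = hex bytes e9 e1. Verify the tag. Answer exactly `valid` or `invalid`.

valid

Key hex bytes e9 e1 is 2 bytes ≤ B = 4; zero-pad to 4 bytes: K' = e9 e1 00 00.
K' ⊕ ipad = df d7 36 36; K' ⊕ opad = b5 bd 5c 5c.
Inner hash: sum = 223+215+54+54+106+108+98 = 858 → 03 5a.
Outer hash (recomputed tag): sum = 181+189+92+92+3+90 = 647 → 02 87.
Recomputed tag = 0287; claimed = 0287 → match.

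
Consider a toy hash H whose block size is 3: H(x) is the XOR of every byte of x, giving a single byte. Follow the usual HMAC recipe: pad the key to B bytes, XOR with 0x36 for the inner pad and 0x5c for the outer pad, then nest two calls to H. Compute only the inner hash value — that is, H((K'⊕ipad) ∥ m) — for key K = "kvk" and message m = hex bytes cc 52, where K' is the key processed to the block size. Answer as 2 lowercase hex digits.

de

Key "kvk" = 6b 76 6b is exactly B = 3 bytes: K' = 6b 76 6b.
K' ⊕ ipad = 5d 40 5d.
Inner input = 5d 40 5d ∥ cc 52.
Inner hash: XOR 5d⊕40⊕5d⊕cc⊕52 = de.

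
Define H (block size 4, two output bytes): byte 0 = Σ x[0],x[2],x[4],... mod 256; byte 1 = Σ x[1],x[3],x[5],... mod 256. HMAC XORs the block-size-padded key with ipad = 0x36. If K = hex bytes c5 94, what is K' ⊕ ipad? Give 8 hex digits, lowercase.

Key hex bytes c5 94 is 2 bytes ≤ B = 4; zero-pad to 4 bytes: K' = c5 94 00 00.
XOR each byte with 0x36: c5⊕36=f3, 94⊕36=a2, 00⊕36=36, 00⊕36=36.

f3a23636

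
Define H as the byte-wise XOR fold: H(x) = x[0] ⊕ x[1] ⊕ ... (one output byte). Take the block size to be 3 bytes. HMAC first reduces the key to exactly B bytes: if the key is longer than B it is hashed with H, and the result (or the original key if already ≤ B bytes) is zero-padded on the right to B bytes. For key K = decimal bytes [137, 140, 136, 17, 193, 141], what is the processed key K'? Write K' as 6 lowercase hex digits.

|K| = 6 > B = 3, so first hash the key.
H(K): XOR 89⊕8c⊕88⊕11⊕c1⊕8d = d0.
Zero-pad H(K) = d0 to 3 bytes: K' = d0 00 00.

d00000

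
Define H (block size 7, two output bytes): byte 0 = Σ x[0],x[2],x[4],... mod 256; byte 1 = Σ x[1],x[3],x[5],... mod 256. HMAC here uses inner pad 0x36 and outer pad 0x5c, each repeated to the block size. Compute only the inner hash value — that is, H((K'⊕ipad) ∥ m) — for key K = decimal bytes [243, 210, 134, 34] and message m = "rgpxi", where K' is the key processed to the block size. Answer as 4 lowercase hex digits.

Key decimal bytes [243, 210, 134, 34] = f3 d2 86 22 is 4 bytes ≤ B = 7; zero-pad to 7 bytes: K' = f3 d2 86 22 00 00 00.
K' ⊕ ipad = c5 e4 b0 14 36 36 36.
Inner input = c5 e4 b0 14 36 36 36 ∥ 72 67 70 78 69.
Inner hash: even-index sum = 704 mod 256 = 192; odd-index sum = 633 mod 256 = 121 → c0 79.

c079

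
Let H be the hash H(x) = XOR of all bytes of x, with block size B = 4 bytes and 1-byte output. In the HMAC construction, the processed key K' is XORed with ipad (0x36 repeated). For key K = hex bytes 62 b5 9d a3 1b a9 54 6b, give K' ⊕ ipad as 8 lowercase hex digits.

52363636

Key hex bytes 62 b5 9d a3 1b a9 54 6b is 8 bytes > B = 4, so hash it first: H(key) = 64, then zero-pad to 4 bytes: K' = 64 00 00 00.
XOR each byte with 0x36: 64⊕36=52, 00⊕36=36, 00⊕36=36, 00⊕36=36.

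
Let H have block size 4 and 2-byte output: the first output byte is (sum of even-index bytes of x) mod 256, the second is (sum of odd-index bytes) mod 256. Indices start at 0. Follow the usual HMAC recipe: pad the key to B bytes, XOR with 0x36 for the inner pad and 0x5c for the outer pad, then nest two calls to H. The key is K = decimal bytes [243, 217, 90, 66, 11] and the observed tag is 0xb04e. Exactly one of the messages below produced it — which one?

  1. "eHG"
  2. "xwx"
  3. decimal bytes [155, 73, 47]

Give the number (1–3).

1

Key decimal bytes [243, 217, 90, 66, 11] = f3 d9 5a 42 0b is 5 bytes > B = 4, so hash it first: H(key) = 58 1b, then zero-pad to 4 bytes: K' = 58 1b 00 00.
K' ⊕ ipad = 6e 2d 36 36; K' ⊕ opad = 04 47 5c 5c.
m1: inner = H(6e 2d 36 36 65 48 47) = 50 ab; tag = H(04 47 5c 5c 50 ab) = b04e ← matches
m2: inner = H(6e 2d 36 36 78 77 78) = 94 da; tag = H(04 47 5c 5c 94 da) = f47d
m3: inner = H(6e 2d 36 36 9b 49 2f) = 6e ac; tag = H(04 47 5c 5c 6e ac) = ce4f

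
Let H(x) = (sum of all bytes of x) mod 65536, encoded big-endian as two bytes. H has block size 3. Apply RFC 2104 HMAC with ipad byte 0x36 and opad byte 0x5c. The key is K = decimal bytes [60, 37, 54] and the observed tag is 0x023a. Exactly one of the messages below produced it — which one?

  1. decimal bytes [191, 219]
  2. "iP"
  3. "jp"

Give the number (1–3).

3

Key decimal bytes [60, 37, 54] = 3c 25 36 is exactly B = 3 bytes: K' = 3c 25 36.
K' ⊕ ipad = 0a 13 00; K' ⊕ opad = 60 79 6a.
m1: inner = H(0a 13 00 bf db) = 01 b7; tag = H(60 79 6a 01 b7) = 01fb
m2: inner = H(0a 13 00 69 50) = 00 d6; tag = H(60 79 6a 00 d6) = 0219
m3: inner = H(0a 13 00 6a 70) = 00 f7; tag = H(60 79 6a 00 f7) = 023a ← matches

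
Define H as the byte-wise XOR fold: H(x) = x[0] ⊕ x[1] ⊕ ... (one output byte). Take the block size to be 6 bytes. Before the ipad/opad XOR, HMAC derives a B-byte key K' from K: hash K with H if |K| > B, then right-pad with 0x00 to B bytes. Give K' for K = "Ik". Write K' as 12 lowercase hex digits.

496b00000000

Key "Ik" = 49 6b is 2 bytes ≤ B = 6; zero-pad to 6 bytes: K' = 49 6b 00 00 00 00.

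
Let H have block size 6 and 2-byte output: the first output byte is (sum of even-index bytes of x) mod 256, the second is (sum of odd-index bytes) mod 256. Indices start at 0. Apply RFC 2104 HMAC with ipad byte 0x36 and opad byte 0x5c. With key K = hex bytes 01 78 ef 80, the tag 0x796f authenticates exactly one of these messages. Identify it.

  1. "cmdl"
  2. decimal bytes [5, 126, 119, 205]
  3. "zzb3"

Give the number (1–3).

Key hex bytes 01 78 ef 80 is 4 bytes ≤ B = 6; zero-pad to 6 bytes: K' = 01 78 ef 80 00 00.
K' ⊕ ipad = 37 4e d9 b6 36 36; K' ⊕ opad = 5d 24 b3 dc 5c 5c.
m1: inner = H(37 4e d9 b6 36 36 63 6d 64 6c) = 0d 13; tag = H(5d 24 b3 dc 5c 5c 0d 13) = 796f ← matches
m2: inner = H(37 4e d9 b6 36 36 05 7e 77 cd) = c2 85; tag = H(5d 24 b3 dc 5c 5c c2 85) = 2ee1
m3: inner = H(37 4e d9 b6 36 36 7a 7a 62 33) = 22 e7; tag = H(5d 24 b3 dc 5c 5c 22 e7) = 8e43

1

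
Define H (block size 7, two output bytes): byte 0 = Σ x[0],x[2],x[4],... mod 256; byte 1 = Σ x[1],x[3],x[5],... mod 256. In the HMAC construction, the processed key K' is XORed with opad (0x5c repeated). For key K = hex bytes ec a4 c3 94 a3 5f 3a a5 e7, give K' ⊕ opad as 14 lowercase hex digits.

Key hex bytes ec a4 c3 94 a3 5f 3a a5 e7 is 9 bytes > B = 7, so hash it first: H(key) = 73 3c, then zero-pad to 7 bytes: K' = 73 3c 00 00 00 00 00.
XOR each byte with 0x5c: 73⊕5c=2f, 3c⊕5c=60, 00⊕5c=5c, 00⊕5c=5c, 00⊕5c=5c, 00⊕5c=5c, 00⊕5c=5c.

2f605c5c5c5c5c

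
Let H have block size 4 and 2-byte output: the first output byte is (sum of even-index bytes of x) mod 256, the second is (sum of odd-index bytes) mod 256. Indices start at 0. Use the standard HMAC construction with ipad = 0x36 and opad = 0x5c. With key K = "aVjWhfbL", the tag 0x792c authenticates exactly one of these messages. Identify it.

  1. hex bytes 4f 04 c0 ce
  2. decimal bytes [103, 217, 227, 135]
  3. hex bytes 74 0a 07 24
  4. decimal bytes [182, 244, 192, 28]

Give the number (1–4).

Key "aVjWhfbL" = 61 56 6a 57 68 66 62 4c is 8 bytes > B = 4, so hash it first: H(key) = 95 5f, then zero-pad to 4 bytes: K' = 95 5f 00 00.
K' ⊕ ipad = a3 69 36 36; K' ⊕ opad = c9 03 5c 5c.
m1: inner = H(a3 69 36 36 4f 04 c0 ce) = e8 71; tag = H(c9 03 5c 5c e8 71) = 0dd0
m2: inner = H(a3 69 36 36 67 d9 e3 87) = 23 ff; tag = H(c9 03 5c 5c 23 ff) = 485e
m3: inner = H(a3 69 36 36 74 0a 07 24) = 54 cd; tag = H(c9 03 5c 5c 54 cd) = 792c ← matches
m4: inner = H(a3 69 36 36 b6 f4 c0 1c) = 4f af; tag = H(c9 03 5c 5c 4f af) = 740e

3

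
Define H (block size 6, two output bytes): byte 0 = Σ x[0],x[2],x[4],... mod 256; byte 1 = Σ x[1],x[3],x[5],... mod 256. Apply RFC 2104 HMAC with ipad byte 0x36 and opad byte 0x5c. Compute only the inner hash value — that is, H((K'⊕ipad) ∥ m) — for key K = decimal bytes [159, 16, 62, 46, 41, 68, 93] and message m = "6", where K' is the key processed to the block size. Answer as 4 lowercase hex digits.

Key decimal bytes [159, 16, 62, 46, 41, 68, 93] = 9f 10 3e 2e 29 44 5d is 7 bytes > B = 6, so hash it first: H(key) = 63 82, then zero-pad to 6 bytes: K' = 63 82 00 00 00 00.
K' ⊕ ipad = 55 b4 36 36 36 36.
Inner input = 55 b4 36 36 36 36 ∥ 36.
Inner hash: even-index sum = 247 mod 256 = 247; odd-index sum = 288 mod 256 = 32 → f7 20.

f720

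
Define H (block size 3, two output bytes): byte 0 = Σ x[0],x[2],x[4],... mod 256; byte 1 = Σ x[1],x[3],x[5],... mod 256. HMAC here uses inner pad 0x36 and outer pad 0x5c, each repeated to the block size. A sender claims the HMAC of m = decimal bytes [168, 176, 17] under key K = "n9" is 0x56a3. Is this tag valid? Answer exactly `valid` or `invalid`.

valid

Key "n9" = 6e 39 is 2 bytes ≤ B = 3; zero-pad to 3 bytes: K' = 6e 39 00.
K' ⊕ ipad = 58 0f 36; K' ⊕ opad = 32 65 5c.
Inner hash: even-index sum = 318 mod 256 = 62; odd-index sum = 200 mod 256 = 200 → 3e c8.
Outer hash (recomputed tag): even-index sum = 342 mod 256 = 86; odd-index sum = 163 mod 256 = 163 → 56 a3.
Recomputed tag = 56a3; claimed = 56a3 → match.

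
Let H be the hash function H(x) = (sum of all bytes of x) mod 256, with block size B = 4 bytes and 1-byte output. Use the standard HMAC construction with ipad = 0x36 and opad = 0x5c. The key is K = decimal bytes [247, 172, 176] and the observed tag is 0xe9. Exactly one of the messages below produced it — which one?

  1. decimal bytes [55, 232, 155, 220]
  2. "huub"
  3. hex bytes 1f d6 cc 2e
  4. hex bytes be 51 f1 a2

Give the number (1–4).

3

Key decimal bytes [247, 172, 176] = f7 ac b0 is 3 bytes ≤ B = 4; zero-pad to 4 bytes: K' = f7 ac b0 00.
K' ⊕ ipad = c1 9a 86 36; K' ⊕ opad = ab f0 ec 5c.
m1: inner = H(c1 9a 86 36 37 e8 9b dc) = ad; tag = H(ab f0 ec 5c ad) = 90
m2: inner = H(c1 9a 86 36 68 75 75 62) = cb; tag = H(ab f0 ec 5c cb) = ae
m3: inner = H(c1 9a 86 36 1f d6 cc 2e) = 06; tag = H(ab f0 ec 5c 06) = e9 ← matches
m4: inner = H(c1 9a 86 36 be 51 f1 a2) = b9; tag = H(ab f0 ec 5c b9) = 9c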